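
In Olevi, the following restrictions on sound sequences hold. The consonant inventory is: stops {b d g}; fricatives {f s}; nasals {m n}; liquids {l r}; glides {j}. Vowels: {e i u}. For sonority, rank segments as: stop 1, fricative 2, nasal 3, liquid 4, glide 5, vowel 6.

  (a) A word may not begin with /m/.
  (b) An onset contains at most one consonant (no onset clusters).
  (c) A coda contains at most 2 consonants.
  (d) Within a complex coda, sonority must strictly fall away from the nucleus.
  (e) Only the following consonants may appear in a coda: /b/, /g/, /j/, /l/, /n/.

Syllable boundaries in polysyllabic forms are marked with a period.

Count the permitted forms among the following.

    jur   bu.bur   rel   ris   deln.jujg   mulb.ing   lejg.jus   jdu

2

jur — violates constraint (e): syllable 1 coda contains /r/, which is not a licensed coda consonant → not permitted
bu.bur — violates constraint (e): syllable 2 coda contains /r/, which is not a licensed coda consonant → not permitted
rel — σ1 onset /r/, coda /l/ ok → permitted
ris — violates constraint (e): syllable 1 coda contains /s/, which is not a licensed coda consonant → not permitted
deln.jujg — σ1 onset /d/, coda /ln/ (4→3 falls) ok; σ2 onset /j/, coda /jg/ (5→1 falls) ok → permitted
mulb.ing — violates constraint (a): word begins with /m/ → not permitted
lejg.jus — violates constraint (e): syllable 2 coda contains /s/, which is not a licensed coda consonant → not permitted
jdu — violates constraint (b): syllable 1 onset /jd/ has 2 consonants (> 1) → not permitted
Permitted: rel, deln.jujg → 2.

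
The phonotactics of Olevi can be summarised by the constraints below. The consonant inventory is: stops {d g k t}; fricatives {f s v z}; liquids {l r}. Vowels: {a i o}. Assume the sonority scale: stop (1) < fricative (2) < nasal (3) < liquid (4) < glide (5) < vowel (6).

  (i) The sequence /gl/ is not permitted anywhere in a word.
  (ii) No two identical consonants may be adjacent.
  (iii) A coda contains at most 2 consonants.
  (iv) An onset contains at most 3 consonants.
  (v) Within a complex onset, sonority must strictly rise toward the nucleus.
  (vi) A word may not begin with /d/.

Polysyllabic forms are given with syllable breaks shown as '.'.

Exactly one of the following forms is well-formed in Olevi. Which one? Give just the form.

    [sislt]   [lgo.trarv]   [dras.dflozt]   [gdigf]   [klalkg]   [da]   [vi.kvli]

[vi.kvli]

[sislt] — violates constraint (iii): syllable 1 coda /slt/ has 3 consonants (> 2) → ill-formed
[lgo.trarv] — violates constraint (v): syllable 1 onset /lg/: /l/ (liquid, 4) → /g/ (stop, 1) does not rise → ill-formed
[dras.dflozt] — violates constraint (vi): word begins with /d/ → ill-formed
[gdigf] — violates constraint (v): syllable 1 onset /gd/: /g/ (stop, 1) → /d/ (stop, 1) does not rise → ill-formed
[klalkg] — violates constraint (iii): syllable 1 coda /lkg/ has 3 consonants (> 2) → ill-formed
[da] — violates constraint (vi): word begins with /d/ → ill-formed
[vi.kvli] — σ1 onset /v/, coda /∅/ ok; σ2 onset /kvl/ (1→2→4 rises), coda /∅/ ok → well-formed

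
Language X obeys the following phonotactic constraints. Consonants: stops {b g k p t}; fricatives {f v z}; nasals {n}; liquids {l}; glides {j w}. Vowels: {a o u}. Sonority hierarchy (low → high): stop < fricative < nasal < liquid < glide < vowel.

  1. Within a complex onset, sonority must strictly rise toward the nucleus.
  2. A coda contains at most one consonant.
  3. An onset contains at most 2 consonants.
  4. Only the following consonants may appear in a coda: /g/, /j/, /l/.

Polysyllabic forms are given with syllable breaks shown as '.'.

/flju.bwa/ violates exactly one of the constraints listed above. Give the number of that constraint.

3

/flju.bwa/: syllable 1 onset /flj/ has 3 consonants (> 2).
This is a violation of constraint 3: "An onset contains at most 2 consonants."
The remaining constraints (1, 2, 4) are satisfied.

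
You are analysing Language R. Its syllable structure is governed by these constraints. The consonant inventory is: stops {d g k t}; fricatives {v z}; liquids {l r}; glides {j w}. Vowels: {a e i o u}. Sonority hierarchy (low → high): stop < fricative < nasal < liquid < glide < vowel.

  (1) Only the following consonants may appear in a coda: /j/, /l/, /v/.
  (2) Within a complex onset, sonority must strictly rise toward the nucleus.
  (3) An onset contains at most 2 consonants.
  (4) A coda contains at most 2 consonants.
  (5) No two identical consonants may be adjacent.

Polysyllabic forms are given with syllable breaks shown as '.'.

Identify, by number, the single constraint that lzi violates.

2

lzi: syllable 1 onset /lz/: /l/ (liquid, 4) → /z/ (fricative, 2) does not rise.
This is a violation of constraint 2: "Within a complex onset, sonority must strictly rise toward the nucleus."
The remaining constraints (1, 3, 4, 5) are satisfied.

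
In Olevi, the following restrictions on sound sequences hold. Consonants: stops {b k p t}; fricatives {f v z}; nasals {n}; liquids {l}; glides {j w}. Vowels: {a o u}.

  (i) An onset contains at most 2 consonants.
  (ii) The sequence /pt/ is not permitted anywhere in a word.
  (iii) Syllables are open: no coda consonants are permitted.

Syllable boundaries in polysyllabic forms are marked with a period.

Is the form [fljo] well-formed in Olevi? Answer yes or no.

[fljo] — violates constraint (i): syllable 1 onset /flj/ has 3 consonants (> 2) → ill-formed

no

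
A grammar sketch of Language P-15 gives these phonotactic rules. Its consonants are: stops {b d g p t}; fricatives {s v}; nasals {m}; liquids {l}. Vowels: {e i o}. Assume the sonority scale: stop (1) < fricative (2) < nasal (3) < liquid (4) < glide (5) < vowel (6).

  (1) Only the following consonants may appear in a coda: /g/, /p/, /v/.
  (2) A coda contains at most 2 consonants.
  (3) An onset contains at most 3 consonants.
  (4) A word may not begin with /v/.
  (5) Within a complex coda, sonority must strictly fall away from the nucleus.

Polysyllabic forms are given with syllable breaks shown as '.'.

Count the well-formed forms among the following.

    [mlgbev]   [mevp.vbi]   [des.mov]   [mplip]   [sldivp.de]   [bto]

[mlgbev] — violates constraint 3: syllable 1 onset /mlgb/ has 4 consonants (> 3) → ill-formed
[mevp.vbi] — σ1 onset /m/, coda /vp/ (2→1 falls) ok; σ2 onset /vb/ (2C), coda /∅/ ok → well-formed
[des.mov] — violates constraint 1: syllable 1 coda contains /s/, which is not a licensed coda consonant → ill-formed
[mplip] — σ1 onset /mpl/ (3C), coda /p/ ok → well-formed
[sldivp.de] — σ1 onset /sld/ (3C), coda /vp/ (2→1 falls) ok; σ2 onset /d/, coda /∅/ ok → well-formed
[bto] — σ1 onset /bt/ (2C), coda /∅/ ok → well-formed
Well-formed: [mevp.vbi], [mplip], [sldivp.de], [bto] → 4.

4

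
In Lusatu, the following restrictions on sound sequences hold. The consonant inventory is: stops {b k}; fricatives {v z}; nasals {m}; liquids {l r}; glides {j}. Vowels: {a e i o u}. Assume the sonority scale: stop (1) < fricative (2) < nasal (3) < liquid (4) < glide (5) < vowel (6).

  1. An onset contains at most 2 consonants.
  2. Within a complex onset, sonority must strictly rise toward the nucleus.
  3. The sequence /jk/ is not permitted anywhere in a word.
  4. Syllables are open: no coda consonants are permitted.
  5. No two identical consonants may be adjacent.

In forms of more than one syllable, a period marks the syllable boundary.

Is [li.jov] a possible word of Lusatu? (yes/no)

no

[li.jov] — violates constraint 4: syllable 2 coda /v/ has 1 consonant (> 0) → phonotactically illegal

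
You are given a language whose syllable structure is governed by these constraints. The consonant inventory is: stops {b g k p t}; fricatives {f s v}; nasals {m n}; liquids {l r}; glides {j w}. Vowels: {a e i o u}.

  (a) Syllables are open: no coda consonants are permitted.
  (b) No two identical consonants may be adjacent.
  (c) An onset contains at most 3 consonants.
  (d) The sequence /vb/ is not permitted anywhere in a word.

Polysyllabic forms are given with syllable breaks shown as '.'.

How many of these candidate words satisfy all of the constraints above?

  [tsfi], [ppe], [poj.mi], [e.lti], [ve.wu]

[tsfi] — σ1 onset /tsf/ (3C), coda /∅/ ok → phonotactically legal
[ppe] — violates constraint (b): adjacent identical consonants /pp/ → phonotactically illegal
[poj.mi] — violates constraint (a): syllable 1 coda /j/ has 1 consonant (> 0) → phonotactically illegal
[e.lti] — σ1 onset /∅/, coda /∅/ ok; σ2 onset /lt/ (2C), coda /∅/ ok → phonotactically legal
[ve.wu] — σ1 onset /v/, coda /∅/ ok; σ2 onset /w/, coda /∅/ ok → phonotactically legal
Phonotactically legal: [tsfi], [e.lti], [ve.wu] → 3.

3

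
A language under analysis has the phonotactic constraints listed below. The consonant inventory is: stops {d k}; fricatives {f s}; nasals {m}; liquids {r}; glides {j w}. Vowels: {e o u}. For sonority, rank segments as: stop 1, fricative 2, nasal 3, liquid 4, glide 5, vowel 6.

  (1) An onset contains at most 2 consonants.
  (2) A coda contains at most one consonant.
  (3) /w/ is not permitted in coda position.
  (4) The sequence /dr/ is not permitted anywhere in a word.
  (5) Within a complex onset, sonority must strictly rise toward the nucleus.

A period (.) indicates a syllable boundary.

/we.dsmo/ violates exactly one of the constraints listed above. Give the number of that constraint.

1

/we.dsmo/: syllable 2 onset /dsm/ has 3 consonants (> 2).
This is a violation of constraint 1: "An onset contains at most 2 consonants."
The remaining constraints (2, 3, 4, 5) are satisfied.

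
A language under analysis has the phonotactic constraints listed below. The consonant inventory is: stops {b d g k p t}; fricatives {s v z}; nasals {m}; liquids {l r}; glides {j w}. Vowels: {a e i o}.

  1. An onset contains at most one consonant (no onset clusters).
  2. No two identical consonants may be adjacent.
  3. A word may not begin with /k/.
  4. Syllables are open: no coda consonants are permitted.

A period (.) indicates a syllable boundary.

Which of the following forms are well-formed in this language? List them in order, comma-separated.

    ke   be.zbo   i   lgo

ke — violates constraint 3: word begins with /k/ → ill-formed
be.zbo — violates constraint 1: syllable 2 onset /zb/ has 2 consonants (> 1) → ill-formed
i — σ1 onset /∅/, coda /∅/ ok → well-formed
lgo — violates constraint 1: syllable 1 onset /lg/ has 2 consonants (> 1) → ill-formed

i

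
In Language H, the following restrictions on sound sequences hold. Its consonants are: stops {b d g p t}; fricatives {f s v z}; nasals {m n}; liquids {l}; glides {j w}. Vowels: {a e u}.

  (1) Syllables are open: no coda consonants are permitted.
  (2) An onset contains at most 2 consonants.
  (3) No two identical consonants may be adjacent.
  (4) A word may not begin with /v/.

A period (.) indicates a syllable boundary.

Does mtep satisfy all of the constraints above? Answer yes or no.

no

mtep — violates constraint 1: syllable 1 coda /p/ has 1 consonant (> 0) → phonotactically illegal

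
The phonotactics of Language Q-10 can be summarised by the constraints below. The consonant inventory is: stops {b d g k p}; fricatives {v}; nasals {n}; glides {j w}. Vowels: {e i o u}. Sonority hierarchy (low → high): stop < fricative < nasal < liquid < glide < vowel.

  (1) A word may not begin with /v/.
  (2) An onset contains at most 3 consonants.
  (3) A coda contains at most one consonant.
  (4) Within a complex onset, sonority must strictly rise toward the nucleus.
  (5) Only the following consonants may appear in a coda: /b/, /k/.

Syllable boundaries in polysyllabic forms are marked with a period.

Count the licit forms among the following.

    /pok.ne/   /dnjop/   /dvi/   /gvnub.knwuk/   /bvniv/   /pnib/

/pok.ne/ — σ1 onset /p/, coda /k/ ok; σ2 onset /n/, coda /∅/ ok → licit
/dnjop/ — violates constraint 5: syllable 1 coda contains /p/, which is not a licensed coda consonant → illicit
/dvi/ — σ1 onset /dv/ (1→2 rises), coda /∅/ ok → licit
/gvnub.knwuk/ — σ1 onset /gvn/ (1→2→3 rises), coda /b/ ok; σ2 onset /knw/ (1→3→5 rises), coda /k/ ok → licit
/bvniv/ — violates constraint 5: syllable 1 coda contains /v/, which is not a licensed coda consonant → illicit
/pnib/ — σ1 onset /pn/ (1→3 rises), coda /b/ ok → licit
Licit: /pok.ne/, /dvi/, /gvnub.knwuk/, /pnib/ → 4.

4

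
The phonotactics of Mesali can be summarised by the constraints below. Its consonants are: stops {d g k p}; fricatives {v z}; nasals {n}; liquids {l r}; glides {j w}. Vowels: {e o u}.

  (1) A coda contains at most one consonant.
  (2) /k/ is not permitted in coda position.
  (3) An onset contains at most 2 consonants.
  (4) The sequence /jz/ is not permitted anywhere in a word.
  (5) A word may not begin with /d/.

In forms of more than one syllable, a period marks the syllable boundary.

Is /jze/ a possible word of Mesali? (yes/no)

no

/jze/ — violates constraint 4: contains banned sequence /jz/ → ill-formed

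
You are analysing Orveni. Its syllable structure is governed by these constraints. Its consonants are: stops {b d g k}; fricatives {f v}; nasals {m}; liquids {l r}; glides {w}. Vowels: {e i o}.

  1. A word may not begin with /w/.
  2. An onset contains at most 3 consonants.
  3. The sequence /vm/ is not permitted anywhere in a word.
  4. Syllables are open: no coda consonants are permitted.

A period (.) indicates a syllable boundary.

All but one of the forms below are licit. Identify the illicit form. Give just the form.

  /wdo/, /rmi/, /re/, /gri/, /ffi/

/wdo/ — violates constraint 1: word begins with /w/ → illicit
/rmi/ — σ1 onset /rm/ (2C), coda /∅/ ok → licit
/re/ — σ1 onset /r/, coda /∅/ ok → licit
/gri/ — σ1 onset /gr/ (2C), coda /∅/ ok → licit
/ffi/ — σ1 onset /ff/ (2C), coda /∅/ ok → licit

/wdo/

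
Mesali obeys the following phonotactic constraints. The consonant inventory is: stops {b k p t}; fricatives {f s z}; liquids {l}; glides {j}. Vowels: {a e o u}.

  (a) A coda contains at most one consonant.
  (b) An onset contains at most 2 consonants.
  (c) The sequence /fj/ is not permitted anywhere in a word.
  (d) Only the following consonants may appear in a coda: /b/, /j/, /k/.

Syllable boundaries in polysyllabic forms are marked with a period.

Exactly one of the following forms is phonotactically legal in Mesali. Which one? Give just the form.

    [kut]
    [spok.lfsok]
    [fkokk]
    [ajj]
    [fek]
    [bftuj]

[kut] — violates constraint (d): syllable 1 coda contains /t/, which is not a licensed coda consonant → phonotactically illegal
[spok.lfsok] — violates constraint (b): syllable 2 onset /lfs/ has 3 consonants (> 2) → phonotactically illegal
[fkokk] — violates constraint (a): syllable 1 coda /kk/ has 2 consonants (> 1) → phonotactically illegal
[ajj] — violates constraint (a): syllable 1 coda /jj/ has 2 consonants (> 1) → phonotactically illegal
[fek] — σ1 onset /f/, coda /k/ ok → phonotactically legal
[bftuj] — violates constraint (b): syllable 1 onset /bft/ has 3 consonants (> 2) → phonotactically illegal

[fek]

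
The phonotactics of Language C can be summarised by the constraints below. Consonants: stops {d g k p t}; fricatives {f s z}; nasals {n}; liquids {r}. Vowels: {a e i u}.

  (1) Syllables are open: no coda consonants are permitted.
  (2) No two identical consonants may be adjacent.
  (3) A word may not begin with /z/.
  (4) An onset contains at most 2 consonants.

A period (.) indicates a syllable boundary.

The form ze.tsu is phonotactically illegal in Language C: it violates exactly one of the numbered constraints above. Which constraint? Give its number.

3

ze.tsu: word begins with /z/.
This is a violation of constraint 3: "A word may not begin with /z/."
The remaining constraints (1, 2, 4) are satisfied.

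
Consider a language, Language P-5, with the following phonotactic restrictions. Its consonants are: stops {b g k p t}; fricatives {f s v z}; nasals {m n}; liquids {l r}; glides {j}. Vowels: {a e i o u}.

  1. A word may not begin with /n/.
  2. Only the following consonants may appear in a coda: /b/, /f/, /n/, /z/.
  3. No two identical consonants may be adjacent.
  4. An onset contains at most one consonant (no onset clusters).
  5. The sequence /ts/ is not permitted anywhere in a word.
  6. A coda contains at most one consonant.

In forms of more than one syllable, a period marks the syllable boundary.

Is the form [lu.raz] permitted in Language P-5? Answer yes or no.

yes

[lu.raz] — σ1 onset /l/, coda /∅/ ok; σ2 onset /r/, coda /z/ ok → permitted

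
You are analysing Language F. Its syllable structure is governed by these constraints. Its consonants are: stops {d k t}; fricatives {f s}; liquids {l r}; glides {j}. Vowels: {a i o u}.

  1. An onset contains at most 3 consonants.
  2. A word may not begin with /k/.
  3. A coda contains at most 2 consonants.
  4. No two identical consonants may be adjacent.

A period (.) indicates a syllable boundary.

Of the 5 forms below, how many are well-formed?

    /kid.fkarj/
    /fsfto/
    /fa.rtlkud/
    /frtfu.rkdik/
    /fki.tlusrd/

/kid.fkarj/ — violates constraint 2: word begins with /k/ → ill-formed
/fsfto/ — violates constraint 1: syllable 1 onset /fsft/ has 4 consonants (> 3) → ill-formed
/fa.rtlkud/ — violates constraint 1: syllable 2 onset /rtlk/ has 4 consonants (> 3) → ill-formed
/frtfu.rkdik/ — violates constraint 1: syllable 1 onset /frtf/ has 4 consonants (> 3) → ill-formed
/fki.tlusrd/ — violates constraint 3: syllable 2 coda /srd/ has 3 consonants (> 2) → ill-formed
No form is well-formed → 0.

0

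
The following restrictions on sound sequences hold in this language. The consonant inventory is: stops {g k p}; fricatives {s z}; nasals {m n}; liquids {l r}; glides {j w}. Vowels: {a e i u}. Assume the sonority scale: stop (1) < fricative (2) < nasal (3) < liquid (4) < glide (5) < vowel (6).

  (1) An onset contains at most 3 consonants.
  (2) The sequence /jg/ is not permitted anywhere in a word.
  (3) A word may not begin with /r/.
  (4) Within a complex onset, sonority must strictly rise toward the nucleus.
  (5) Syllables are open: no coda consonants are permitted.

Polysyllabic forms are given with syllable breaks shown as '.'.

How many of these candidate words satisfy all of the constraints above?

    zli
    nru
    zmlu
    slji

4

zli — σ1 onset /zl/ (2→4 rises), coda /∅/ ok → phonotactically legal
nru — σ1 onset /nr/ (3→4 rises), coda /∅/ ok → phonotactically legal
zmlu — σ1 onset /zml/ (2→3→4 rises), coda /∅/ ok → phonotactically legal
slji — σ1 onset /slj/ (2→4→5 rises), coda /∅/ ok → phonotactically legal
Phonotactically legal: zli, nru, zmlu, slji → 4.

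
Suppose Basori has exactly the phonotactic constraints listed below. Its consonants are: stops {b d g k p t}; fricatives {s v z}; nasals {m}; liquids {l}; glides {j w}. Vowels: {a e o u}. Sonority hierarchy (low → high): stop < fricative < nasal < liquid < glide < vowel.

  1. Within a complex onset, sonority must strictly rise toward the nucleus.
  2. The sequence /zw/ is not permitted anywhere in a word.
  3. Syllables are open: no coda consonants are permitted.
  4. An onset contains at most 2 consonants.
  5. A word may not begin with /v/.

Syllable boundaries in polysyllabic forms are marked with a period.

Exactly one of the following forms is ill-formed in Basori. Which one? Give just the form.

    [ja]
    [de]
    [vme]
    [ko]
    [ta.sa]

[ja] — σ1 onset /j/, coda /∅/ ok → well-formed
[de] — σ1 onset /d/, coda /∅/ ok → well-formed
[vme] — violates constraint 5: word begins with /v/ → ill-formed
[ko] — σ1 onset /k/, coda /∅/ ok → well-formed
[ta.sa] — σ1 onset /t/, coda /∅/ ok; σ2 onset /s/, coda /∅/ ok → well-formed

[vme]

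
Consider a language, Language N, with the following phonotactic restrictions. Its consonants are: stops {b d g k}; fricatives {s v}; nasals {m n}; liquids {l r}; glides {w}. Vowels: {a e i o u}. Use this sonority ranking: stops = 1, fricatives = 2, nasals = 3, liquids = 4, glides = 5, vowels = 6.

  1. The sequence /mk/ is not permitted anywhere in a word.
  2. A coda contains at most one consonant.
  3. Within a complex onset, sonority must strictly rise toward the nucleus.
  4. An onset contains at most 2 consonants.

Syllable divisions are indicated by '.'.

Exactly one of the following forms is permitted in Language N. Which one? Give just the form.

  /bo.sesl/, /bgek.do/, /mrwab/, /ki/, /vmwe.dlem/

/ki/

/bo.sesl/ — violates constraint 2: syllable 2 coda /sl/ has 2 consonants (> 1) → not permitted
/bgek.do/ — violates constraint 3: syllable 1 onset /bg/: /b/ (stop, 1) → /g/ (stop, 1) does not rise → not permitted
/mrwab/ — violates constraint 4: syllable 1 onset /mrw/ has 3 consonants (> 2) → not permitted
/ki/ — σ1 onset /k/, coda /∅/ ok → permitted
/vmwe.dlem/ — violates constraint 4: syllable 1 onset /vmw/ has 3 consonants (> 2) → not permitted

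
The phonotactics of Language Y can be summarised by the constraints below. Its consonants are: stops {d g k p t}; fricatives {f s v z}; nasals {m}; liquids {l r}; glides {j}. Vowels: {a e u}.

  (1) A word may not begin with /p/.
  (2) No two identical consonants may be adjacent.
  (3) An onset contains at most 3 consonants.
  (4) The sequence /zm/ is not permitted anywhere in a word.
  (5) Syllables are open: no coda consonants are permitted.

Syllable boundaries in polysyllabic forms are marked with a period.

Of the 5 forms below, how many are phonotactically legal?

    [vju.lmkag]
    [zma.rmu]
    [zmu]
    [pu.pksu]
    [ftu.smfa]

[vju.lmkag] — violates constraint 5: syllable 2 coda /g/ has 1 consonant (> 0) → phonotactically illegal
[zma.rmu] — violates constraint 4: contains banned sequence /zm/ → phonotactically illegal
[zmu] — violates constraint 4: contains banned sequence /zm/ → phonotactically illegal
[pu.pksu] — violates constraint 1: word begins with /p/ → phonotactically illegal
[ftu.smfa] — σ1 onset /ft/ (2C), coda /∅/ ok; σ2 onset /smf/ (3C), coda /∅/ ok → phonotactically legal
Phonotactically legal: [ftu.smfa] → 1.

1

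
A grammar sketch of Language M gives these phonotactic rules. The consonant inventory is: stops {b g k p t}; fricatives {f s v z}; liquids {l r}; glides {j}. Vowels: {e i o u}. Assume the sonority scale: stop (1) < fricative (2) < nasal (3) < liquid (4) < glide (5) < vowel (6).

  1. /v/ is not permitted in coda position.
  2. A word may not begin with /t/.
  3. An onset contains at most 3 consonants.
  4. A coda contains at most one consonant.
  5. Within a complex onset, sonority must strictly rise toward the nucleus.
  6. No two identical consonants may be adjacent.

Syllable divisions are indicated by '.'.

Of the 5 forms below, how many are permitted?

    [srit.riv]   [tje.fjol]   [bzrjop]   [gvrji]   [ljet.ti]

[srit.riv] — violates constraint 1: syllable 2 coda contains /v/ → not permitted
[tje.fjol] — violates constraint 2: word begins with /t/ → not permitted
[bzrjop] — violates constraint 3: syllable 1 onset /bzrj/ has 4 consonants (> 3) → not permitted
[gvrji] — violates constraint 3: syllable 1 onset /gvrj/ has 4 consonants (> 3) → not permitted
[ljet.ti] — violates constraint 6: adjacent identical consonants /tt/ → not permitted
No form is permitted → 0.

0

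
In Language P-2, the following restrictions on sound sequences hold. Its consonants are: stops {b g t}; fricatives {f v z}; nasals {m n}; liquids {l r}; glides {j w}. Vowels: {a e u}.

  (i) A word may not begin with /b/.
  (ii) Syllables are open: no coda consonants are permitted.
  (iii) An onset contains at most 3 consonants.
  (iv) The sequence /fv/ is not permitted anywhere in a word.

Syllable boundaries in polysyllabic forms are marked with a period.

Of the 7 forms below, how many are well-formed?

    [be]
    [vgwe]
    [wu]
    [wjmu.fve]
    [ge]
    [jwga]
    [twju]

5

[be] — violates constraint (i): word begins with /b/ → ill-formed
[vgwe] — σ1 onset /vgw/ (3C), coda /∅/ ok → well-formed
[wu] — σ1 onset /w/, coda /∅/ ok → well-formed
[wjmu.fve] — violates constraint (iv): contains banned sequence /fv/ → ill-formed
[ge] — σ1 onset /g/, coda /∅/ ok → well-formed
[jwga] — σ1 onset /jwg/ (3C), coda /∅/ ok → well-formed
[twju] — σ1 onset /twj/ (3C), coda /∅/ ok → well-formed
Well-formed: [vgwe], [wu], [ge], [jwga], [twju] → 5.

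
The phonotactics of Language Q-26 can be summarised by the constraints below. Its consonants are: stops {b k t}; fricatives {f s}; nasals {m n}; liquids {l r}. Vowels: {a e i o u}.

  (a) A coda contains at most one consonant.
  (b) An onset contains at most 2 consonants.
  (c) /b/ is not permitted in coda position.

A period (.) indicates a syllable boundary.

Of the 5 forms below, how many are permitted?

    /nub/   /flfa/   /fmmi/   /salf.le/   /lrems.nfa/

0

/nub/ — violates constraint (c): syllable 1 coda contains /b/ → not permitted
/flfa/ — violates constraint (b): syllable 1 onset /flf/ has 3 consonants (> 2) → not permitted
/fmmi/ — violates constraint (b): syllable 1 onset /fmm/ has 3 consonants (> 2) → not permitted
/salf.le/ — violates constraint (a): syllable 1 coda /lf/ has 2 consonants (> 1) → not permitted
/lrems.nfa/ — violates constraint (a): syllable 1 coda /ms/ has 2 consonants (> 1) → not permitted
No form is permitted → 0.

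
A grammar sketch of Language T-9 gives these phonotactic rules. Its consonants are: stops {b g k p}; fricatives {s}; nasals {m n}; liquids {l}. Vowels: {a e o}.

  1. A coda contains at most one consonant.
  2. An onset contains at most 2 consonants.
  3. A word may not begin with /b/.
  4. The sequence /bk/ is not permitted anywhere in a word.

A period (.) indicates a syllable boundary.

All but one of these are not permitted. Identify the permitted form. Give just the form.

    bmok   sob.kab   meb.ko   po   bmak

po

bmok — violates constraint 3: word begins with /b/ → not permitted
sob.kab — violates constraint 4: contains banned sequence /bk/ → not permitted
meb.ko — violates constraint 4: contains banned sequence /bk/ → not permitted
po — σ1 onset /p/, coda /∅/ ok → permitted
bmak — violates constraint 3: word begins with /b/ → not permitted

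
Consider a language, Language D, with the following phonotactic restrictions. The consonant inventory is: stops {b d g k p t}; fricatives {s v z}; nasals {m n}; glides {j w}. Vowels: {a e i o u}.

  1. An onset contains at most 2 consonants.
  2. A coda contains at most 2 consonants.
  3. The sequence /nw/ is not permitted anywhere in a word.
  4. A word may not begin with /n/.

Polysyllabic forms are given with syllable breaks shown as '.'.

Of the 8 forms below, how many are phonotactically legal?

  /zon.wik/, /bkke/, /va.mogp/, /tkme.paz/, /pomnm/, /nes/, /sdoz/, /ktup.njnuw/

/zon.wik/ — violates constraint 3: contains banned sequence /nw/ → phonotactically illegal
/bkke/ — violates constraint 1: syllable 1 onset /bkk/ has 3 consonants (> 2) → phonotactically illegal
/va.mogp/ — σ1 onset /v/, coda /∅/ ok; σ2 onset /m/, coda /gp/ (2C) ok → phonotactically legal
/tkme.paz/ — violates constraint 1: syllable 1 onset /tkm/ has 3 consonants (> 2) → phonotactically illegal
/pomnm/ — violates constraint 2: syllable 1 coda /mnm/ has 3 consonants (> 2) → phonotactically illegal
/nes/ — violates constraint 4: word begins with /n/ → phonotactically illegal
/sdoz/ — σ1 onset /sd/ (2C), coda /z/ ok → phonotactically legal
/ktup.njnuw/ — violates constraint 1: syllable 2 onset /njn/ has 3 consonants (> 2) → phonotactically illegal
Phonotactically legal: /va.mogp/, /sdoz/ → 2.

2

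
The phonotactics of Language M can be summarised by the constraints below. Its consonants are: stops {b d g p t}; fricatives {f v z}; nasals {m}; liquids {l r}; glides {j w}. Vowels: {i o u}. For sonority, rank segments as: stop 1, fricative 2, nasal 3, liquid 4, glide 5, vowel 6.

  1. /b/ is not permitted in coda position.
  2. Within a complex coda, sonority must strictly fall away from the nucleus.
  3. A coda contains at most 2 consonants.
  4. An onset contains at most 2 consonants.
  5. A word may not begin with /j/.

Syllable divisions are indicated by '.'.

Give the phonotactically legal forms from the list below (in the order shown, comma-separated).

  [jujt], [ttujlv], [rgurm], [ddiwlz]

[rgurm]

[jujt] — violates constraint 5: word begins with /j/ → phonotactically illegal
[ttujlv] — violates constraint 3: syllable 1 coda /jlv/ has 3 consonants (> 2) → phonotactically illegal
[rgurm] — σ1 onset /rg/ (2C), coda /rm/ (4→3 falls) ok → phonotactically legal
[ddiwlz] — violates constraint 3: syllable 1 coda /wlz/ has 3 consonants (> 2) → phonotactically illegal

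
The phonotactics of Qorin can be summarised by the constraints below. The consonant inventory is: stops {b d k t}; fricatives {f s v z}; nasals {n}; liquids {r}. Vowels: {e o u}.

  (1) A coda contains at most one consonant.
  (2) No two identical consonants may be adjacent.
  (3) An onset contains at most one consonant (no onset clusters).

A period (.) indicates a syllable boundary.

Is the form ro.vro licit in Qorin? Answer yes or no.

ro.vro — violates constraint 3: syllable 2 onset /vr/ has 2 consonants (> 1) → illicit

no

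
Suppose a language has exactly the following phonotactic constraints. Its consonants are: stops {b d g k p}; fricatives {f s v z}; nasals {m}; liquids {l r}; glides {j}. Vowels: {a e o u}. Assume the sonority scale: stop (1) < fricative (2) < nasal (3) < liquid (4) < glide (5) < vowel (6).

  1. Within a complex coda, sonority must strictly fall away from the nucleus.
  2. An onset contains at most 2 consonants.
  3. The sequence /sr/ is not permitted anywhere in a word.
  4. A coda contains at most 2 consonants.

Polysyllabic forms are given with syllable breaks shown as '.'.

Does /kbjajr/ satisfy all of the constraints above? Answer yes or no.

no

/kbjajr/ — violates constraint 2: syllable 1 onset /kbj/ has 3 consonants (> 2) → illicit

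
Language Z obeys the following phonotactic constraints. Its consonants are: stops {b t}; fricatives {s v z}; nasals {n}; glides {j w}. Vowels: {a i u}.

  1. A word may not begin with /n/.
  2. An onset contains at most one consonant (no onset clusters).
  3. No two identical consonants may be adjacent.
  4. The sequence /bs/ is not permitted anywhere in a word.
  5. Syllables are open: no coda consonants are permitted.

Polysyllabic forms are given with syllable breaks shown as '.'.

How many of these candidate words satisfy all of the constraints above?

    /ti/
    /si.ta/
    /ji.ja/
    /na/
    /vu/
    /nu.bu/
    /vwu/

4

/ti/ — σ1 onset /t/, coda /∅/ ok → phonotactically legal
/si.ta/ — σ1 onset /s/, coda /∅/ ok; σ2 onset /t/, coda /∅/ ok → phonotactically legal
/ji.ja/ — σ1 onset /j/, coda /∅/ ok; σ2 onset /j/, coda /∅/ ok → phonotactically legal
/na/ — violates constraint 1: word begins with /n/ → phonotactically illegal
/vu/ — σ1 onset /v/, coda /∅/ ok → phonotactically legal
/nu.bu/ — violates constraint 1: word begins with /n/ → phonotactically illegal
/vwu/ — violates constraint 2: syllable 1 onset /vw/ has 2 consonants (> 1) → phonotactically illegal
Phonotactically legal: /ti/, /si.ta/, /ji.ja/, /vu/ → 4.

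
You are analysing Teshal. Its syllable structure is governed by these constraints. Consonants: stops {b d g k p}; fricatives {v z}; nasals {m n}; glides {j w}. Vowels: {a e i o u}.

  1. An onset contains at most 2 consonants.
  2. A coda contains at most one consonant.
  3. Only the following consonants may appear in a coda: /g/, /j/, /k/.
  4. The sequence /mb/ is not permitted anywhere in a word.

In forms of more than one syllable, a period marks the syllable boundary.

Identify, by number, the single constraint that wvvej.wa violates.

wvvej.wa: syllable 1 onset /wvv/ has 3 consonants (> 2).
This is a violation of constraint 1: "An onset contains at most 2 consonants."
The remaining constraints (2, 3, 4) are satisfied.

1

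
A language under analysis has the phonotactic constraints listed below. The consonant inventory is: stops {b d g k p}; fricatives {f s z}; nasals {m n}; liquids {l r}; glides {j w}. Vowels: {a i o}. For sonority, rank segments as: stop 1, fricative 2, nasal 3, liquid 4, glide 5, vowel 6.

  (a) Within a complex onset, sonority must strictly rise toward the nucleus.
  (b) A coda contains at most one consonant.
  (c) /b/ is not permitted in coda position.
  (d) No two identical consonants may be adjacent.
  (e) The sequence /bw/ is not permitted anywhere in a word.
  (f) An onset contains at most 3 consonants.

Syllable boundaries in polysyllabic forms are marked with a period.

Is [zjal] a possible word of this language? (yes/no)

yes

[zjal] — σ1 onset /zj/ (2→5 rises), coda /l/ ok → licit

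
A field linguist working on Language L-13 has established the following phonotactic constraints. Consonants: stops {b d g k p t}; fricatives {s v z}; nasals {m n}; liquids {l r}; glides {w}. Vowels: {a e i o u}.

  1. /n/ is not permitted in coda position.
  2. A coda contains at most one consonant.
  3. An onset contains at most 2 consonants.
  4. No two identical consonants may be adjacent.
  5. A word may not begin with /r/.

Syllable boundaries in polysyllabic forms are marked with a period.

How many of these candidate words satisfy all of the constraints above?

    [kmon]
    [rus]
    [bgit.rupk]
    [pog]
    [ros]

1

[kmon] — violates constraint 1: syllable 1 coda contains /n/ → ill-formed
[rus] — violates constraint 5: word begins with /r/ → ill-formed
[bgit.rupk] — violates constraint 2: syllable 2 coda /pk/ has 2 consonants (> 1) → ill-formed
[pog] — σ1 onset /p/, coda /g/ ok → well-formed
[ros] — violates constraint 5: word begins with /r/ → ill-formed
Well-formed: [pog] → 1.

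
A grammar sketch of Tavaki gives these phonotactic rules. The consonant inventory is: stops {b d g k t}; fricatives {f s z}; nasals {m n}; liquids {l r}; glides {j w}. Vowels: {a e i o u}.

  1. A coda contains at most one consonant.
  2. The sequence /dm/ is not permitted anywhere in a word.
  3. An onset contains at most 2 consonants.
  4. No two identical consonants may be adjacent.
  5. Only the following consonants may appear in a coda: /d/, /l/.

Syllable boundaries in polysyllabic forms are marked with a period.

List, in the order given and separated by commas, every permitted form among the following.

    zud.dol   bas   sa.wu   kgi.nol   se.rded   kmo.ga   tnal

sa.wu, kgi.nol, se.rded, kmo.ga, tnal

zud.dol — violates constraint 4: adjacent identical consonants /dd/ → not permitted
bas — violates constraint 5: syllable 1 coda contains /s/, which is not a licensed coda consonant → not permitted
sa.wu — σ1 onset /s/, coda /∅/ ok; σ2 onset /w/, coda /∅/ ok → permitted
kgi.nol — σ1 onset /kg/ (2C), coda /∅/ ok; σ2 onset /n/, coda /l/ ok → permitted
se.rded — σ1 onset /s/, coda /∅/ ok; σ2 onset /rd/ (2C), coda /d/ ok → permitted
kmo.ga — σ1 onset /km/ (2C), coda /∅/ ok; σ2 onset /g/, coda /∅/ ok → permitted
tnal — σ1 onset /tn/ (2C), coda /l/ ok → permitted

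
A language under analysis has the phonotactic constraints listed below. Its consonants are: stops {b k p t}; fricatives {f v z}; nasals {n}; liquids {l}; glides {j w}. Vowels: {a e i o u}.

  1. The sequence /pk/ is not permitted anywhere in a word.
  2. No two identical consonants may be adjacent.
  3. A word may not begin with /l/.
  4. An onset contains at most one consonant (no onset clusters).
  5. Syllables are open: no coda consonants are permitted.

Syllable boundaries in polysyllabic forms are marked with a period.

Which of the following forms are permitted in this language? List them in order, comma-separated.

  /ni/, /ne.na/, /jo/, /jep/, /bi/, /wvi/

/ni/ — σ1 onset /n/, coda /∅/ ok → permitted
/ne.na/ — σ1 onset /n/, coda /∅/ ok; σ2 onset /n/, coda /∅/ ok → permitted
/jo/ — σ1 onset /j/, coda /∅/ ok → permitted
/jep/ — violates constraint 5: syllable 1 coda /p/ has 1 consonant (> 0) → not permitted
/bi/ — σ1 onset /b/, coda /∅/ ok → permitted
/wvi/ — violates constraint 4: syllable 1 onset /wv/ has 2 consonants (> 1) → not permitted

/ni/, /ne.na/, /jo/, /bi/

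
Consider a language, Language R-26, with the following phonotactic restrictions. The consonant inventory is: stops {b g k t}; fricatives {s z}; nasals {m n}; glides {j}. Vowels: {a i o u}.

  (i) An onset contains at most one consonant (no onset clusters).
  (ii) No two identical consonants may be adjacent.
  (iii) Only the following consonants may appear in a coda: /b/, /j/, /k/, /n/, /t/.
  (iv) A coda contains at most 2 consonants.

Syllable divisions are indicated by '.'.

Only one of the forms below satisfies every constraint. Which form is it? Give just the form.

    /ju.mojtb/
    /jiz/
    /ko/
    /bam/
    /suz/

/ko/

/ju.mojtb/ — violates constraint (iv): syllable 2 coda /jtb/ has 3 consonants (> 2) → illicit
/jiz/ — violates constraint (iii): syllable 1 coda contains /z/, which is not a licensed coda consonant → illicit
/ko/ — σ1 onset /k/, coda /∅/ ok → licit
/bam/ — violates constraint (iii): syllable 1 coda contains /m/, which is not a licensed coda consonant → illicit
/suz/ — violates constraint (iii): syllable 1 coda contains /z/, which is not a licensed coda consonant → illicit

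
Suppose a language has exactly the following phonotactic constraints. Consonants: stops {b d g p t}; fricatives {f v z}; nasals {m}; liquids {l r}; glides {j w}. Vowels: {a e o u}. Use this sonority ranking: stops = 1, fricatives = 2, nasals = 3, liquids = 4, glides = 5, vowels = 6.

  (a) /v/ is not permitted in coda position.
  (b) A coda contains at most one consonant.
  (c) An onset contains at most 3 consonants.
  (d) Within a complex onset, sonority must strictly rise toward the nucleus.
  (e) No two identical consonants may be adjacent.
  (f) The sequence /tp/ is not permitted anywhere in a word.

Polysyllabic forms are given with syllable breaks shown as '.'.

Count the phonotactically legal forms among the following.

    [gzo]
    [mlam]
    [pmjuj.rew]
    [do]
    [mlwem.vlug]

[gzo] — σ1 onset /gz/ (1→2 rises), coda /∅/ ok → phonotactically legal
[mlam] — σ1 onset /ml/ (3→4 rises), coda /m/ ok → phonotactically legal
[pmjuj.rew] — σ1 onset /pmj/ (1→3→5 rises), coda /j/ ok; σ2 onset /r/, coda /w/ ok → phonotactically legal
[do] — σ1 onset /d/, coda /∅/ ok → phonotactically legal
[mlwem.vlug] — σ1 onset /mlw/ (3→4→5 rises), coda /m/ ok; σ2 onset /vl/ (2→4 rises), coda /g/ ok → phonotactically legal
Phonotactically legal: [gzo], [mlam], [pmjuj.rew], [do], [mlwem.vlug] → 5.

5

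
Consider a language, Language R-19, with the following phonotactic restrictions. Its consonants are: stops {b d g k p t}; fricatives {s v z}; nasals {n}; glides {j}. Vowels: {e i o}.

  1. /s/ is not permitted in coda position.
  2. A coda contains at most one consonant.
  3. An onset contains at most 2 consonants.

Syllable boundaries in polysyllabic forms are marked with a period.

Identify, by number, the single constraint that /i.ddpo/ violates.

/i.ddpo/: syllable 2 onset /ddp/ has 3 consonants (> 2).
This is a violation of constraint 3: "An onset contains at most 2 consonants."
The remaining constraints (1, 2) are satisfied.

3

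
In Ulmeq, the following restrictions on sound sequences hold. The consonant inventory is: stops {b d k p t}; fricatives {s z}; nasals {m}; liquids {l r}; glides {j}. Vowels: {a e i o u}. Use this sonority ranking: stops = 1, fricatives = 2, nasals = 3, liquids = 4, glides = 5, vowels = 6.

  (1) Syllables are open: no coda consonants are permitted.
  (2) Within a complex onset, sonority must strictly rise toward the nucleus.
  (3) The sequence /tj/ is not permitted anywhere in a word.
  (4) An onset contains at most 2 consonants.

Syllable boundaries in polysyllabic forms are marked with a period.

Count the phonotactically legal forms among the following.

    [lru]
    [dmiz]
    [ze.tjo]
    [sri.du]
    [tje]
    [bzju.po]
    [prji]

1

[lru] — violates constraint 2: syllable 1 onset /lr/: /l/ (liquid, 4) → /r/ (liquid, 4) does not rise → phonotactically illegal
[dmiz] — violates constraint 1: syllable 1 coda /z/ has 1 consonant (> 0) → phonotactically illegal
[ze.tjo] — violates constraint 3: contains banned sequence /tj/ → phonotactically illegal
[sri.du] — σ1 onset /sr/ (2→4 rises), coda /∅/ ok; σ2 onset /d/, coda /∅/ ok → phonotactically legal
[tje] — violates constraint 3: contains banned sequence /tj/ → phonotactically illegal
[bzju.po] — violates constraint 4: syllable 1 onset /bzj/ has 3 consonants (> 2) → phonotactically illegal
[prji] — violates constraint 4: syllable 1 onset /prj/ has 3 consonants (> 2) → phonotactically illegal
Phonotactically legal: [sri.du] → 1.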